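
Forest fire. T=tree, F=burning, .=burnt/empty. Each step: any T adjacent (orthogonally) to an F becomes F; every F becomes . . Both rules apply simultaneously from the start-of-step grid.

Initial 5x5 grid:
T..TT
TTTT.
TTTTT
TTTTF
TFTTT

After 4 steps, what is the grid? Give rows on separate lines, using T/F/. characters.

Step 1: 6 trees catch fire, 2 burn out
  T..TT
  TTTT.
  TTTTF
  TFTF.
  F.FTF
Step 2: 5 trees catch fire, 6 burn out
  T..TT
  TTTT.
  TFTF.
  F.F..
  ...F.
Step 3: 4 trees catch fire, 5 burn out
  T..TT
  TFTF.
  F.F..
  .....
  .....
Step 4: 3 trees catch fire, 4 burn out
  T..FT
  F.F..
  .....
  .....
  .....

T..FT
F.F..
.....
.....
.....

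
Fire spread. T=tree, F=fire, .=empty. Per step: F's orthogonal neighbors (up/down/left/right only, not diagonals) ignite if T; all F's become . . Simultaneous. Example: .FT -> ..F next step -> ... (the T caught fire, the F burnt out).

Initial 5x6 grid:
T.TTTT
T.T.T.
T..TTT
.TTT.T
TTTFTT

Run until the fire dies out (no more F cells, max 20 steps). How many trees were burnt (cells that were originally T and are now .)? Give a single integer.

Step 1: +3 fires, +1 burnt (F count now 3)
Step 2: +4 fires, +3 burnt (F count now 4)
Step 3: +4 fires, +4 burnt (F count now 4)
Step 4: +2 fires, +4 burnt (F count now 2)
Step 5: +1 fires, +2 burnt (F count now 1)
Step 6: +2 fires, +1 burnt (F count now 2)
Step 7: +1 fires, +2 burnt (F count now 1)
Step 8: +1 fires, +1 burnt (F count now 1)
Step 9: +0 fires, +1 burnt (F count now 0)
Fire out after step 9
Initially T: 21, now '.': 27
Total burnt (originally-T cells now '.'): 18

Answer: 18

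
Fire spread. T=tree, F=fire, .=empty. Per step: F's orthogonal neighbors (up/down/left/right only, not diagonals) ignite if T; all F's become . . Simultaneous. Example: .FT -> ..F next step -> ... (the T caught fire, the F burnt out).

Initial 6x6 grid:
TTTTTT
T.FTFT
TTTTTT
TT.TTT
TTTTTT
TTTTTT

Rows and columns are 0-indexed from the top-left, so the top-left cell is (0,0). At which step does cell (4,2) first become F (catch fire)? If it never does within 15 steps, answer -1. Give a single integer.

Step 1: cell (4,2)='T' (+6 fires, +2 burnt)
Step 2: cell (4,2)='T' (+7 fires, +6 burnt)
Step 3: cell (4,2)='T' (+6 fires, +7 burnt)
Step 4: cell (4,2)='T' (+6 fires, +6 burnt)
Step 5: cell (4,2)='F' (+5 fires, +6 burnt)
  -> target ignites at step 5
Step 6: cell (4,2)='.' (+2 fires, +5 burnt)
Step 7: cell (4,2)='.' (+0 fires, +2 burnt)
  fire out at step 7

5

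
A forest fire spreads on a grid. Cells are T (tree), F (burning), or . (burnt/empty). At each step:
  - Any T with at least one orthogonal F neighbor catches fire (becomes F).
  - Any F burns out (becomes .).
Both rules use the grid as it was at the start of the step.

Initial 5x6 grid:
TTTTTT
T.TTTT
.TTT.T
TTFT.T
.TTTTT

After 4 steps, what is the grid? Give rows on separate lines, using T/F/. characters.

Step 1: 4 trees catch fire, 1 burn out
  TTTTTT
  T.TTTT
  .TFT.T
  TF.F.T
  .TFTTT
Step 2: 6 trees catch fire, 4 burn out
  TTTTTT
  T.FTTT
  .F.F.T
  F....T
  .F.FTT
Step 3: 3 trees catch fire, 6 burn out
  TTFTTT
  T..FTT
  .....T
  .....T
  ....FT
Step 4: 4 trees catch fire, 3 burn out
  TF.FTT
  T...FT
  .....T
  .....T
  .....F

TF.FTT
T...FT
.....T
.....T
.....F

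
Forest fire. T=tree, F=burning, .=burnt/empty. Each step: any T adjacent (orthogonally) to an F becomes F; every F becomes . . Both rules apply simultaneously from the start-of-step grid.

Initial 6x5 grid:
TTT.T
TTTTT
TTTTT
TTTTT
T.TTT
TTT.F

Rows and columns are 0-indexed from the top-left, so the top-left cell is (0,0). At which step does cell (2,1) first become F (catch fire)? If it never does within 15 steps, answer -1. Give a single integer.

Step 1: cell (2,1)='T' (+1 fires, +1 burnt)
Step 2: cell (2,1)='T' (+2 fires, +1 burnt)
Step 3: cell (2,1)='T' (+3 fires, +2 burnt)
Step 4: cell (2,1)='T' (+4 fires, +3 burnt)
Step 5: cell (2,1)='T' (+5 fires, +4 burnt)
Step 6: cell (2,1)='F' (+4 fires, +5 burnt)
  -> target ignites at step 6
Step 7: cell (2,1)='.' (+4 fires, +4 burnt)
Step 8: cell (2,1)='.' (+2 fires, +4 burnt)
Step 9: cell (2,1)='.' (+1 fires, +2 burnt)
Step 10: cell (2,1)='.' (+0 fires, +1 burnt)
  fire out at step 10

6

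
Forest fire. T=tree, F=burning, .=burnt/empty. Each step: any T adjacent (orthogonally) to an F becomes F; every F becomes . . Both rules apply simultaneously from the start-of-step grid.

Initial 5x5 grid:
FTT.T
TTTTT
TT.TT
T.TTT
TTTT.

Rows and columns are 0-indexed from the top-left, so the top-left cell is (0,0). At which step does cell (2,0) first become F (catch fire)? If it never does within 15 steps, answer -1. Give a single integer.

Step 1: cell (2,0)='T' (+2 fires, +1 burnt)
Step 2: cell (2,0)='F' (+3 fires, +2 burnt)
  -> target ignites at step 2
Step 3: cell (2,0)='.' (+3 fires, +3 burnt)
Step 4: cell (2,0)='.' (+2 fires, +3 burnt)
Step 5: cell (2,0)='.' (+3 fires, +2 burnt)
Step 6: cell (2,0)='.' (+4 fires, +3 burnt)
Step 7: cell (2,0)='.' (+3 fires, +4 burnt)
Step 8: cell (2,0)='.' (+0 fires, +3 burnt)
  fire out at step 8

2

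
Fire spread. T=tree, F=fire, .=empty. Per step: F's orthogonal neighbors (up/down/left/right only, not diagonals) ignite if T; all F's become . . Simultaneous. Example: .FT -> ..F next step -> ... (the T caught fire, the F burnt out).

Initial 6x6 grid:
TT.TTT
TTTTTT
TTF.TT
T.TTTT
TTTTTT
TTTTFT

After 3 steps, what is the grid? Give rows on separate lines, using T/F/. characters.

Step 1: 6 trees catch fire, 2 burn out
  TT.TTT
  TTFTTT
  TF..TT
  T.FTTT
  TTTTFT
  TTTF.F
Step 2: 9 trees catch fire, 6 burn out
  TT.TTT
  TF.FTT
  F...TT
  T..FFT
  TTFF.F
  TTF...
Step 3: 9 trees catch fire, 9 burn out
  TF.FTT
  F...FT
  ....FT
  F....F
  TF....
  TF....

TF.FTT
F...FT
....FT
F....F
TF....
TF....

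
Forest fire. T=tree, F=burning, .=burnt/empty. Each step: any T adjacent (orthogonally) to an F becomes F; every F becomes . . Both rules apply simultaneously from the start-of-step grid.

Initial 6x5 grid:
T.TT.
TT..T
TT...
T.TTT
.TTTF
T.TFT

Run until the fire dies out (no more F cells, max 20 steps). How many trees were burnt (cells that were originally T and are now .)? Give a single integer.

Step 1: +4 fires, +2 burnt (F count now 4)
Step 2: +2 fires, +4 burnt (F count now 2)
Step 3: +2 fires, +2 burnt (F count now 2)
Step 4: +0 fires, +2 burnt (F count now 0)
Fire out after step 4
Initially T: 18, now '.': 20
Total burnt (originally-T cells now '.'): 8

Answer: 8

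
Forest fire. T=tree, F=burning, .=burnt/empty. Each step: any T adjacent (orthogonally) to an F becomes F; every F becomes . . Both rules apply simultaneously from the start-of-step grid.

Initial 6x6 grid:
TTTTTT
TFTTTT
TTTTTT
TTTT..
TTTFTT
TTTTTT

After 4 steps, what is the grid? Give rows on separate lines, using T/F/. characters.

Step 1: 8 trees catch fire, 2 burn out
  TFTTTT
  F.FTTT
  TFTTTT
  TTTF..
  TTF.FT
  TTTFTT
Step 2: 12 trees catch fire, 8 burn out
  F.FTTT
  ...FTT
  F.FFTT
  TFF...
  TF...F
  TTF.FT
Step 3: 7 trees catch fire, 12 burn out
  ...FTT
  ....FT
  ....FT
  F.....
  F.....
  TF...F
Step 4: 4 trees catch fire, 7 burn out
  ....FT
  .....F
  .....F
  ......
  ......
  F.....

....FT
.....F
.....F
......
......
F.....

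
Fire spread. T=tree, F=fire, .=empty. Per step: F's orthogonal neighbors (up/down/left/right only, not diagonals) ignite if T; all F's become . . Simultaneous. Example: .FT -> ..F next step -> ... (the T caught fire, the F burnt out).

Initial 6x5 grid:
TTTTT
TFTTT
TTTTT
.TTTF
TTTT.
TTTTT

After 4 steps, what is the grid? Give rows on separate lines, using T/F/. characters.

Step 1: 6 trees catch fire, 2 burn out
  TFTTT
  F.FTT
  TFTTF
  .TTF.
  TTTT.
  TTTTT
Step 2: 10 trees catch fire, 6 burn out
  F.FTT
  ...FF
  F.FF.
  .FF..
  TTTF.
  TTTTT
Step 3: 5 trees catch fire, 10 burn out
  ...FF
  .....
  .....
  .....
  TFF..
  TTTFT
Step 4: 4 trees catch fire, 5 burn out
  .....
  .....
  .....
  .....
  F....
  TFF.F

.....
.....
.....
.....
F....
TFF.F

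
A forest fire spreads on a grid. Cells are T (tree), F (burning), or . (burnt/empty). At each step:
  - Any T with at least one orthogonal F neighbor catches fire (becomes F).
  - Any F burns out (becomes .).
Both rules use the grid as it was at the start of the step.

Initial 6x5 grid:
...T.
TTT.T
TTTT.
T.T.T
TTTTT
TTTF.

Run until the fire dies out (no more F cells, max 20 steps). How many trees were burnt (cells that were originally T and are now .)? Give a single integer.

Step 1: +2 fires, +1 burnt (F count now 2)
Step 2: +3 fires, +2 burnt (F count now 3)
Step 3: +4 fires, +3 burnt (F count now 4)
Step 4: +2 fires, +4 burnt (F count now 2)
Step 5: +4 fires, +2 burnt (F count now 4)
Step 6: +2 fires, +4 burnt (F count now 2)
Step 7: +1 fires, +2 burnt (F count now 1)
Step 8: +0 fires, +1 burnt (F count now 0)
Fire out after step 8
Initially T: 20, now '.': 28
Total burnt (originally-T cells now '.'): 18

Answer: 18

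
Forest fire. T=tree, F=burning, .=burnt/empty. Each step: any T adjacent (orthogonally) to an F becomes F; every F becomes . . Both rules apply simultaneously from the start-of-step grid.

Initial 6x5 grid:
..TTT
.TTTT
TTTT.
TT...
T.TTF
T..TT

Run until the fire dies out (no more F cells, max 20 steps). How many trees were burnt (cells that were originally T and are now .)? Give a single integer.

Step 1: +2 fires, +1 burnt (F count now 2)
Step 2: +2 fires, +2 burnt (F count now 2)
Step 3: +0 fires, +2 burnt (F count now 0)
Fire out after step 3
Initially T: 19, now '.': 15
Total burnt (originally-T cells now '.'): 4

Answer: 4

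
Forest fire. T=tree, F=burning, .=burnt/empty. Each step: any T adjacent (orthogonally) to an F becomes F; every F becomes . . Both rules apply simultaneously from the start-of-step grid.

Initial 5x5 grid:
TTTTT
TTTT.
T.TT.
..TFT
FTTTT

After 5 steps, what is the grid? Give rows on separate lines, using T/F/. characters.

Step 1: 5 trees catch fire, 2 burn out
  TTTTT
  TTTT.
  T.TF.
  ..F.F
  .FTFT
Step 2: 4 trees catch fire, 5 burn out
  TTTTT
  TTTF.
  T.F..
  .....
  ..F.F
Step 3: 2 trees catch fire, 4 burn out
  TTTFT
  TTF..
  T....
  .....
  .....
Step 4: 3 trees catch fire, 2 burn out
  TTF.F
  TF...
  T....
  .....
  .....
Step 5: 2 trees catch fire, 3 burn out
  TF...
  F....
  T....
  .....
  .....

TF...
F....
T....
.....
.....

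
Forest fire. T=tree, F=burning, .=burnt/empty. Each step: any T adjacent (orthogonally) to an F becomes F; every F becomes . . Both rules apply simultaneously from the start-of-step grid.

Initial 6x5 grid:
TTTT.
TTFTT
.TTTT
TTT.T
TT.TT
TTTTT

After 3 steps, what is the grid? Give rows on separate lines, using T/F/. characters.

Step 1: 4 trees catch fire, 1 burn out
  TTFT.
  TF.FT
  .TFTT
  TTT.T
  TT.TT
  TTTTT
Step 2: 7 trees catch fire, 4 burn out
  TF.F.
  F...F
  .F.FT
  TTF.T
  TT.TT
  TTTTT
Step 3: 3 trees catch fire, 7 burn out
  F....
  .....
  ....F
  TF..T
  TT.TT
  TTTTT

F....
.....
....F
TF..T
TT.TT
TTTTT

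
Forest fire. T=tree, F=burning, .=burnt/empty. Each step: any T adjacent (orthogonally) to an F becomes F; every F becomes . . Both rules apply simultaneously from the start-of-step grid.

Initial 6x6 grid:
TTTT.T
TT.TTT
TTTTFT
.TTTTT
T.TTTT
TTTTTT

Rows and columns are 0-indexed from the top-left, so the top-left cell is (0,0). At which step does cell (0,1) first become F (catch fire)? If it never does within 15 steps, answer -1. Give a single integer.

Step 1: cell (0,1)='T' (+4 fires, +1 burnt)
Step 2: cell (0,1)='T' (+6 fires, +4 burnt)
Step 3: cell (0,1)='T' (+7 fires, +6 burnt)
Step 4: cell (0,1)='T' (+7 fires, +7 burnt)
Step 5: cell (0,1)='F' (+3 fires, +7 burnt)
  -> target ignites at step 5
Step 6: cell (0,1)='.' (+2 fires, +3 burnt)
Step 7: cell (0,1)='.' (+1 fires, +2 burnt)
Step 8: cell (0,1)='.' (+1 fires, +1 burnt)
Step 9: cell (0,1)='.' (+0 fires, +1 burnt)
  fire out at step 9

5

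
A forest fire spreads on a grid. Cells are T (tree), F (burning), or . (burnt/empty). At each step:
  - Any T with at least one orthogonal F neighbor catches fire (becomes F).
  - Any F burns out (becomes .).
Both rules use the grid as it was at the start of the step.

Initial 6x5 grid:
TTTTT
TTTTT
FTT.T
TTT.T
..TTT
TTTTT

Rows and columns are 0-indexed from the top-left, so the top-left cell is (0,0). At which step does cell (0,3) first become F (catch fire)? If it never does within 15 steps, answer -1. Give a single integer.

Step 1: cell (0,3)='T' (+3 fires, +1 burnt)
Step 2: cell (0,3)='T' (+4 fires, +3 burnt)
Step 3: cell (0,3)='T' (+3 fires, +4 burnt)
Step 4: cell (0,3)='T' (+3 fires, +3 burnt)
Step 5: cell (0,3)='F' (+4 fires, +3 burnt)
  -> target ignites at step 5
Step 6: cell (0,3)='.' (+5 fires, +4 burnt)
Step 7: cell (0,3)='.' (+3 fires, +5 burnt)
Step 8: cell (0,3)='.' (+0 fires, +3 burnt)
  fire out at step 8

5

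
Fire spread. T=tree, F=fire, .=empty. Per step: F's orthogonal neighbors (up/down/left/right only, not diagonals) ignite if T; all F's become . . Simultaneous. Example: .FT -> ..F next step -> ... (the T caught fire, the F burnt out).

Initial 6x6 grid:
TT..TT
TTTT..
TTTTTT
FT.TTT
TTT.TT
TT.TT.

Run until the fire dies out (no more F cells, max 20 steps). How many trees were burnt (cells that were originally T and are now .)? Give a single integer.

Step 1: +3 fires, +1 burnt (F count now 3)
Step 2: +4 fires, +3 burnt (F count now 4)
Step 3: +5 fires, +4 burnt (F count now 5)
Step 4: +3 fires, +5 burnt (F count now 3)
Step 5: +3 fires, +3 burnt (F count now 3)
Step 6: +2 fires, +3 burnt (F count now 2)
Step 7: +2 fires, +2 burnt (F count now 2)
Step 8: +2 fires, +2 burnt (F count now 2)
Step 9: +1 fires, +2 burnt (F count now 1)
Step 10: +0 fires, +1 burnt (F count now 0)
Fire out after step 10
Initially T: 27, now '.': 34
Total burnt (originally-T cells now '.'): 25

Answer: 25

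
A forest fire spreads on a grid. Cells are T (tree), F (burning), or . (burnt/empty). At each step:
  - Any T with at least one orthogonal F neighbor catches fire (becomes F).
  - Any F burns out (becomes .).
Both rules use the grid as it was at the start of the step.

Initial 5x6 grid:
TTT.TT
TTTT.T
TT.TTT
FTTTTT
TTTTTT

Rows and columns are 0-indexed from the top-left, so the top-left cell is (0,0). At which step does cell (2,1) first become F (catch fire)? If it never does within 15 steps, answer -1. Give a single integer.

Step 1: cell (2,1)='T' (+3 fires, +1 burnt)
Step 2: cell (2,1)='F' (+4 fires, +3 burnt)
  -> target ignites at step 2
Step 3: cell (2,1)='.' (+4 fires, +4 burnt)
Step 4: cell (2,1)='.' (+5 fires, +4 burnt)
Step 5: cell (2,1)='.' (+5 fires, +5 burnt)
Step 6: cell (2,1)='.' (+2 fires, +5 burnt)
Step 7: cell (2,1)='.' (+1 fires, +2 burnt)
Step 8: cell (2,1)='.' (+1 fires, +1 burnt)
Step 9: cell (2,1)='.' (+1 fires, +1 burnt)
Step 10: cell (2,1)='.' (+0 fires, +1 burnt)
  fire out at step 10

2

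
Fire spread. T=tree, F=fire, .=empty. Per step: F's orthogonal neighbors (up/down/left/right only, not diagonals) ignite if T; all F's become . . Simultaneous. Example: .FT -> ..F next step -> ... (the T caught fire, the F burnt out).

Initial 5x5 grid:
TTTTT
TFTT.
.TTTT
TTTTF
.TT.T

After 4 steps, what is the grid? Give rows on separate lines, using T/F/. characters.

Step 1: 7 trees catch fire, 2 burn out
  TFTTT
  F.FT.
  .FTTF
  TTTF.
  .TT.F
Step 2: 7 trees catch fire, 7 burn out
  F.FTT
  ...F.
  ..FF.
  TFF..
  .TT..
Step 3: 4 trees catch fire, 7 burn out
  ...FT
  .....
  .....
  F....
  .FF..
Step 4: 1 trees catch fire, 4 burn out
  ....F
  .....
  .....
  .....
  .....

....F
.....
.....
.....
.....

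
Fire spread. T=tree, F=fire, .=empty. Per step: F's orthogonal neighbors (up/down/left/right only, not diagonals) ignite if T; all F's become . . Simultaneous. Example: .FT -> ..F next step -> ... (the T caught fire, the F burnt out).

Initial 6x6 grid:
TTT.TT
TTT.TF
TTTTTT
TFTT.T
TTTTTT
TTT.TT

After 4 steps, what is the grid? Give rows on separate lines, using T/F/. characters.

Step 1: 7 trees catch fire, 2 burn out
  TTT.TF
  TTT.F.
  TFTTTF
  F.FT.T
  TFTTTT
  TTT.TT
Step 2: 10 trees catch fire, 7 burn out
  TTT.F.
  TFT...
  F.FTF.
  ...F.F
  F.FTTT
  TFT.TT
Step 3: 8 trees catch fire, 10 burn out
  TFT...
  F.F...
  ...F..
  ......
  ...FTF
  F.F.TT
Step 4: 4 trees catch fire, 8 burn out
  F.F...
  ......
  ......
  ......
  ....F.
  ....TF

F.F...
......
......
......
....F.
....TF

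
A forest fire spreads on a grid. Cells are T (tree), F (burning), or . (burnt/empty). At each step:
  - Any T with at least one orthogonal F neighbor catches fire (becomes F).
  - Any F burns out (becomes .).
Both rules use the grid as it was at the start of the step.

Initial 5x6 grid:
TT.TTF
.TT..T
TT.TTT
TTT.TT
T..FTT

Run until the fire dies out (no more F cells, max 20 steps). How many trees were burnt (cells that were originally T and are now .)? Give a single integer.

Answer: 10

Derivation:
Step 1: +3 fires, +2 burnt (F count now 3)
Step 2: +4 fires, +3 burnt (F count now 4)
Step 3: +2 fires, +4 burnt (F count now 2)
Step 4: +1 fires, +2 burnt (F count now 1)
Step 5: +0 fires, +1 burnt (F count now 0)
Fire out after step 5
Initially T: 20, now '.': 20
Total burnt (originally-T cells now '.'): 10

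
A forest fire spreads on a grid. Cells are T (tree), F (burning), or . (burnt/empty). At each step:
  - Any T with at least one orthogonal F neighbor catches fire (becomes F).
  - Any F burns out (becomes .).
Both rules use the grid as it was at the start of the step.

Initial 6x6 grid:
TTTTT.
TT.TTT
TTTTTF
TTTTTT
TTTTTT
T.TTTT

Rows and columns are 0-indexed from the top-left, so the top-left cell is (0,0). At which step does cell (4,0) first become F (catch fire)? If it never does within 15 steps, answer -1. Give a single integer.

Step 1: cell (4,0)='T' (+3 fires, +1 burnt)
Step 2: cell (4,0)='T' (+4 fires, +3 burnt)
Step 3: cell (4,0)='T' (+6 fires, +4 burnt)
Step 4: cell (4,0)='T' (+5 fires, +6 burnt)
Step 5: cell (4,0)='T' (+6 fires, +5 burnt)
Step 6: cell (4,0)='T' (+5 fires, +6 burnt)
Step 7: cell (4,0)='F' (+2 fires, +5 burnt)
  -> target ignites at step 7
Step 8: cell (4,0)='.' (+1 fires, +2 burnt)
Step 9: cell (4,0)='.' (+0 fires, +1 burnt)
  fire out at step 9

7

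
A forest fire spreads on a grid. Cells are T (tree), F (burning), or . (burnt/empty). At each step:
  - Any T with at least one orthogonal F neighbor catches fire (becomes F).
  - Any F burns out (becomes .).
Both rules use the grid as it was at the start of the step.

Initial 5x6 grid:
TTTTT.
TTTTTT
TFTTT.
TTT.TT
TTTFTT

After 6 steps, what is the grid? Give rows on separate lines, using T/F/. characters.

Step 1: 6 trees catch fire, 2 burn out
  TTTTT.
  TFTTTT
  F.FTT.
  TFT.TT
  TTF.FT
Step 2: 9 trees catch fire, 6 burn out
  TFTTT.
  F.FTTT
  ...FT.
  F.F.FT
  TF...F
Step 3: 6 trees catch fire, 9 burn out
  F.FTT.
  ...FTT
  ....F.
  .....F
  F.....
Step 4: 2 trees catch fire, 6 burn out
  ...FT.
  ....FT
  ......
  ......
  ......
Step 5: 2 trees catch fire, 2 burn out
  ....F.
  .....F
  ......
  ......
  ......
Step 6: 0 trees catch fire, 2 burn out
  ......
  ......
  ......
  ......
  ......

......
......
......
......
......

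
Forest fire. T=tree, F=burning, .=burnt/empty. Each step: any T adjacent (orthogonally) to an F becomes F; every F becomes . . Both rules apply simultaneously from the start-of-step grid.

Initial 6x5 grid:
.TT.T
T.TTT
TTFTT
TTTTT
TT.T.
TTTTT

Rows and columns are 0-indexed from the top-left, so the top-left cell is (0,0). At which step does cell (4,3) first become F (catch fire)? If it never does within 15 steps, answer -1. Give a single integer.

Step 1: cell (4,3)='T' (+4 fires, +1 burnt)
Step 2: cell (4,3)='T' (+6 fires, +4 burnt)
Step 3: cell (4,3)='F' (+7 fires, +6 burnt)
  -> target ignites at step 3
Step 4: cell (4,3)='.' (+4 fires, +7 burnt)
Step 5: cell (4,3)='.' (+3 fires, +4 burnt)
Step 6: cell (4,3)='.' (+0 fires, +3 burnt)
  fire out at step 6

3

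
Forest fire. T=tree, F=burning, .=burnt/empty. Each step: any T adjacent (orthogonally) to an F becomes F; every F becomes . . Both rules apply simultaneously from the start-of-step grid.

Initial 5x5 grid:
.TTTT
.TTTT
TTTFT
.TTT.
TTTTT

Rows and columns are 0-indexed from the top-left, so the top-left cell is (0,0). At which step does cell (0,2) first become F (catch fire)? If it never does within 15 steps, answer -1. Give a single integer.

Step 1: cell (0,2)='T' (+4 fires, +1 burnt)
Step 2: cell (0,2)='T' (+6 fires, +4 burnt)
Step 3: cell (0,2)='F' (+7 fires, +6 burnt)
  -> target ignites at step 3
Step 4: cell (0,2)='.' (+2 fires, +7 burnt)
Step 5: cell (0,2)='.' (+1 fires, +2 burnt)
Step 6: cell (0,2)='.' (+0 fires, +1 burnt)
  fire out at step 6

3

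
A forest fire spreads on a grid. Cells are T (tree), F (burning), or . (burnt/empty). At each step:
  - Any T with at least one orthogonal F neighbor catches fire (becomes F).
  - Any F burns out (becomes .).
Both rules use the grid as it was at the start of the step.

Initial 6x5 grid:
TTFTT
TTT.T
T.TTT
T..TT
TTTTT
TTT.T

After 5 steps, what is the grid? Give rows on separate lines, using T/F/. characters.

Step 1: 3 trees catch fire, 1 burn out
  TF.FT
  TTF.T
  T.TTT
  T..TT
  TTTTT
  TTT.T
Step 2: 4 trees catch fire, 3 burn out
  F...F
  TF..T
  T.FTT
  T..TT
  TTTTT
  TTT.T
Step 3: 3 trees catch fire, 4 burn out
  .....
  F...F
  T..FT
  T..TT
  TTTTT
  TTT.T
Step 4: 3 trees catch fire, 3 burn out
  .....
  .....
  F...F
  T..FT
  TTTTT
  TTT.T
Step 5: 3 trees catch fire, 3 burn out
  .....
  .....
  .....
  F...F
  TTTFT
  TTT.T

.....
.....
.....
F...F
TTTFT
TTT.T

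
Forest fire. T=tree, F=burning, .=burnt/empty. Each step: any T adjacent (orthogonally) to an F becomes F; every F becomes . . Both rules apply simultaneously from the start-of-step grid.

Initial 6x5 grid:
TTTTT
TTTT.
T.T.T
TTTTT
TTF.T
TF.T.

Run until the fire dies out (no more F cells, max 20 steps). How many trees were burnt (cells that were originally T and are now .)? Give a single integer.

Step 1: +3 fires, +2 burnt (F count now 3)
Step 2: +4 fires, +3 burnt (F count now 4)
Step 3: +3 fires, +4 burnt (F count now 3)
Step 4: +6 fires, +3 burnt (F count now 6)
Step 5: +3 fires, +6 burnt (F count now 3)
Step 6: +2 fires, +3 burnt (F count now 2)
Step 7: +0 fires, +2 burnt (F count now 0)
Fire out after step 7
Initially T: 22, now '.': 29
Total burnt (originally-T cells now '.'): 21

Answer: 21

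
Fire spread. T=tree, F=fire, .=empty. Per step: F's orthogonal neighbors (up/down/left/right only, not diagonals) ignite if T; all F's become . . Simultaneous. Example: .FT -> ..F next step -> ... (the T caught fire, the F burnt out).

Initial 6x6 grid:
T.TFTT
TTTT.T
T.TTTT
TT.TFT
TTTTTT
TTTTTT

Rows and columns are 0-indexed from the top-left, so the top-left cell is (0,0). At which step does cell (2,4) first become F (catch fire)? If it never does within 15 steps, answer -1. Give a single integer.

Step 1: cell (2,4)='F' (+7 fires, +2 burnt)
  -> target ignites at step 1
Step 2: cell (2,4)='.' (+7 fires, +7 burnt)
Step 3: cell (2,4)='.' (+6 fires, +7 burnt)
Step 4: cell (2,4)='.' (+3 fires, +6 burnt)
Step 5: cell (2,4)='.' (+5 fires, +3 burnt)
Step 6: cell (2,4)='.' (+2 fires, +5 burnt)
Step 7: cell (2,4)='.' (+0 fires, +2 burnt)
  fire out at step 7

1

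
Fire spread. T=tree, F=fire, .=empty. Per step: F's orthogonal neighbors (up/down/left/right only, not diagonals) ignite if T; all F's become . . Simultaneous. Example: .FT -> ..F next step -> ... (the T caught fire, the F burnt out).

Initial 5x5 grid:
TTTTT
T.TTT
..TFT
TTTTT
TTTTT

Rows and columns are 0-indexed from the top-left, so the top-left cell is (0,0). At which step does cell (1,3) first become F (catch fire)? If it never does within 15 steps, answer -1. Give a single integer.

Step 1: cell (1,3)='F' (+4 fires, +1 burnt)
  -> target ignites at step 1
Step 2: cell (1,3)='.' (+6 fires, +4 burnt)
Step 3: cell (1,3)='.' (+5 fires, +6 burnt)
Step 4: cell (1,3)='.' (+3 fires, +5 burnt)
Step 5: cell (1,3)='.' (+2 fires, +3 burnt)
Step 6: cell (1,3)='.' (+1 fires, +2 burnt)
Step 7: cell (1,3)='.' (+0 fires, +1 burnt)
  fire out at step 7

1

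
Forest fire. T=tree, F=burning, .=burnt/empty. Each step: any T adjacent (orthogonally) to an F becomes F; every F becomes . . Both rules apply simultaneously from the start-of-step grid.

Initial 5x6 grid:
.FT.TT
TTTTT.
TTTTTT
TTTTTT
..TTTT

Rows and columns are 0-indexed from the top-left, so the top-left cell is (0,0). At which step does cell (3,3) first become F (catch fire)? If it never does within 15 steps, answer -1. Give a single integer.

Step 1: cell (3,3)='T' (+2 fires, +1 burnt)
Step 2: cell (3,3)='T' (+3 fires, +2 burnt)
Step 3: cell (3,3)='T' (+4 fires, +3 burnt)
Step 4: cell (3,3)='T' (+4 fires, +4 burnt)
Step 5: cell (3,3)='F' (+4 fires, +4 burnt)
  -> target ignites at step 5
Step 6: cell (3,3)='.' (+4 fires, +4 burnt)
Step 7: cell (3,3)='.' (+2 fires, +4 burnt)
Step 8: cell (3,3)='.' (+1 fires, +2 burnt)
Step 9: cell (3,3)='.' (+0 fires, +1 burnt)
  fire out at step 9

5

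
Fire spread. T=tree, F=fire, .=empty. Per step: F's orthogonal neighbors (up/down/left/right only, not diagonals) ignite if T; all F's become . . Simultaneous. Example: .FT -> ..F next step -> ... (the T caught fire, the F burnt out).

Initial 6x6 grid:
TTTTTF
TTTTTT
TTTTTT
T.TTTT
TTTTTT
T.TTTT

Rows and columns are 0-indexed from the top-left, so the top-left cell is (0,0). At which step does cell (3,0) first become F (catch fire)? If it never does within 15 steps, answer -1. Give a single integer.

Step 1: cell (3,0)='T' (+2 fires, +1 burnt)
Step 2: cell (3,0)='T' (+3 fires, +2 burnt)
Step 3: cell (3,0)='T' (+4 fires, +3 burnt)
Step 4: cell (3,0)='T' (+5 fires, +4 burnt)
Step 5: cell (3,0)='T' (+6 fires, +5 burnt)
Step 6: cell (3,0)='T' (+5 fires, +6 burnt)
Step 7: cell (3,0)='T' (+3 fires, +5 burnt)
Step 8: cell (3,0)='F' (+3 fires, +3 burnt)
  -> target ignites at step 8
Step 9: cell (3,0)='.' (+1 fires, +3 burnt)
Step 10: cell (3,0)='.' (+1 fires, +1 burnt)
Step 11: cell (3,0)='.' (+0 fires, +1 burnt)
  fire out at step 11

8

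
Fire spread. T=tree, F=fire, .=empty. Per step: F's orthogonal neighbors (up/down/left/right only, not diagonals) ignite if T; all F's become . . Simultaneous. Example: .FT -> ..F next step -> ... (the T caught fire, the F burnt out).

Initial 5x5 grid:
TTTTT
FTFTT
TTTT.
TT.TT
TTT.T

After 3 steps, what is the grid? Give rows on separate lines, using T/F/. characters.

Step 1: 6 trees catch fire, 2 burn out
  FTFTT
  .F.FT
  FTFT.
  TT.TT
  TTT.T
Step 2: 6 trees catch fire, 6 burn out
  .F.FT
  ....F
  .F.F.
  FT.TT
  TTT.T
Step 3: 4 trees catch fire, 6 burn out
  ....F
  .....
  .....
  .F.FT
  FTT.T

....F
.....
.....
.F.FT
FTT.T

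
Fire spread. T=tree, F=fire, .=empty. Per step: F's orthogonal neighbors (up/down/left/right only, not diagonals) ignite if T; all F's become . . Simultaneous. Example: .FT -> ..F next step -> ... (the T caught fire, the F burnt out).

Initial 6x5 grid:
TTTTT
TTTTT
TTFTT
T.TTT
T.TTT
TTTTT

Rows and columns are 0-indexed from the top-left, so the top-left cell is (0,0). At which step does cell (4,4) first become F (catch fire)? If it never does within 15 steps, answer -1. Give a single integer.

Step 1: cell (4,4)='T' (+4 fires, +1 burnt)
Step 2: cell (4,4)='T' (+7 fires, +4 burnt)
Step 3: cell (4,4)='T' (+8 fires, +7 burnt)
Step 4: cell (4,4)='F' (+6 fires, +8 burnt)
  -> target ignites at step 4
Step 5: cell (4,4)='.' (+2 fires, +6 burnt)
Step 6: cell (4,4)='.' (+0 fires, +2 burnt)
  fire out at step 6

4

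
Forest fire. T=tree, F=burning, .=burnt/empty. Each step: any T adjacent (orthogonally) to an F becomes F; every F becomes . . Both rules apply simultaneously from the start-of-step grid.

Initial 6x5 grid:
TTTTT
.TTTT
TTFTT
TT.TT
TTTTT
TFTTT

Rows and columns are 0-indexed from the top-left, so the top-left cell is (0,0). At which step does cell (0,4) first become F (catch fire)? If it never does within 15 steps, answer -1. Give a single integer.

Step 1: cell (0,4)='T' (+6 fires, +2 burnt)
Step 2: cell (0,4)='T' (+10 fires, +6 burnt)
Step 3: cell (0,4)='T' (+7 fires, +10 burnt)
Step 4: cell (0,4)='F' (+3 fires, +7 burnt)
  -> target ignites at step 4
Step 5: cell (0,4)='.' (+0 fires, +3 burnt)
  fire out at step 5

4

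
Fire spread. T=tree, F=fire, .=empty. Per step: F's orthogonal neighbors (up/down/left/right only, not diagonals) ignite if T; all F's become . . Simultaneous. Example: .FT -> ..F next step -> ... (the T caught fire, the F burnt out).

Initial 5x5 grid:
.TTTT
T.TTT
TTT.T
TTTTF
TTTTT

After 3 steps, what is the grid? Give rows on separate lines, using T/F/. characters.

Step 1: 3 trees catch fire, 1 burn out
  .TTTT
  T.TTT
  TTT.F
  TTTF.
  TTTTF
Step 2: 3 trees catch fire, 3 burn out
  .TTTT
  T.TTF
  TTT..
  TTF..
  TTTF.
Step 3: 5 trees catch fire, 3 burn out
  .TTTF
  T.TF.
  TTF..
  TF...
  TTF..

.TTTF
T.TF.
TTF..
TF...
TTF..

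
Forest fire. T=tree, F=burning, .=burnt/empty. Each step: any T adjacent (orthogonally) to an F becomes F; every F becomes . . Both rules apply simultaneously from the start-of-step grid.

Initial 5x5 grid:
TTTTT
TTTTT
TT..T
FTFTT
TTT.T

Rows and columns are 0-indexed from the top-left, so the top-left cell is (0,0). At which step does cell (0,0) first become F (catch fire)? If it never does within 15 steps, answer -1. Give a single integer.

Step 1: cell (0,0)='T' (+5 fires, +2 burnt)
Step 2: cell (0,0)='T' (+4 fires, +5 burnt)
Step 3: cell (0,0)='F' (+4 fires, +4 burnt)
  -> target ignites at step 3
Step 4: cell (0,0)='.' (+3 fires, +4 burnt)
Step 5: cell (0,0)='.' (+3 fires, +3 burnt)
Step 6: cell (0,0)='.' (+1 fires, +3 burnt)
Step 7: cell (0,0)='.' (+0 fires, +1 burnt)
  fire out at step 7

3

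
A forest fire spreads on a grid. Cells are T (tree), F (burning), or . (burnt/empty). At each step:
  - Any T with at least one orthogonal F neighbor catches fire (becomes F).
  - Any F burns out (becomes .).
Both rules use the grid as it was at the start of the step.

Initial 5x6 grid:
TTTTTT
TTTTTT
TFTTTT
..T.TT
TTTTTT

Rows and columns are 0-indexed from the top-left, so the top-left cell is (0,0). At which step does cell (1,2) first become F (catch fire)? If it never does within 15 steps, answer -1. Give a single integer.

Step 1: cell (1,2)='T' (+3 fires, +1 burnt)
Step 2: cell (1,2)='F' (+5 fires, +3 burnt)
  -> target ignites at step 2
Step 3: cell (1,2)='.' (+5 fires, +5 burnt)
Step 4: cell (1,2)='.' (+6 fires, +5 burnt)
Step 5: cell (1,2)='.' (+5 fires, +6 burnt)
Step 6: cell (1,2)='.' (+2 fires, +5 burnt)
Step 7: cell (1,2)='.' (+0 fires, +2 burnt)
  fire out at step 7

2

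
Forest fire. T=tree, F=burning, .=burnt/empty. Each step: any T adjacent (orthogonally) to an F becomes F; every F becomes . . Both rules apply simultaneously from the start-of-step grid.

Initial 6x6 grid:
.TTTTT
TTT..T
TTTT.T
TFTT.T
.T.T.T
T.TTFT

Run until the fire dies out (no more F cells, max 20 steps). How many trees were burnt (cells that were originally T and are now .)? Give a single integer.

Step 1: +6 fires, +2 burnt (F count now 6)
Step 2: +7 fires, +6 burnt (F count now 7)
Step 3: +5 fires, +7 burnt (F count now 5)
Step 4: +2 fires, +5 burnt (F count now 2)
Step 5: +2 fires, +2 burnt (F count now 2)
Step 6: +2 fires, +2 burnt (F count now 2)
Step 7: +0 fires, +2 burnt (F count now 0)
Fire out after step 7
Initially T: 25, now '.': 35
Total burnt (originally-T cells now '.'): 24

Answer: 24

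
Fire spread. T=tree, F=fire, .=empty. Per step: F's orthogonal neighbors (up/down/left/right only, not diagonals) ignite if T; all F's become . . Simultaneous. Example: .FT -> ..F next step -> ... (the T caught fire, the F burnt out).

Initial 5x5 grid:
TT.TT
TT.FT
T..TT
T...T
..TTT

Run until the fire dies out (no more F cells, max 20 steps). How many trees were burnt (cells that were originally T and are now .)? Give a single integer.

Answer: 9

Derivation:
Step 1: +3 fires, +1 burnt (F count now 3)
Step 2: +2 fires, +3 burnt (F count now 2)
Step 3: +1 fires, +2 burnt (F count now 1)
Step 4: +1 fires, +1 burnt (F count now 1)
Step 5: +1 fires, +1 burnt (F count now 1)
Step 6: +1 fires, +1 burnt (F count now 1)
Step 7: +0 fires, +1 burnt (F count now 0)
Fire out after step 7
Initially T: 15, now '.': 19
Total burnt (originally-T cells now '.'): 9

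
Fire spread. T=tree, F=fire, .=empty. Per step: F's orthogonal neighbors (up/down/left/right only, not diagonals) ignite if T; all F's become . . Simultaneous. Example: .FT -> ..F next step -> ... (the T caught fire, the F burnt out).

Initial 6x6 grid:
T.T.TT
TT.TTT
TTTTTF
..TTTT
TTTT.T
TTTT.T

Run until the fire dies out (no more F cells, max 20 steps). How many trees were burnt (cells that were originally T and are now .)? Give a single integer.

Step 1: +3 fires, +1 burnt (F count now 3)
Step 2: +5 fires, +3 burnt (F count now 5)
Step 3: +5 fires, +5 burnt (F count now 5)
Step 4: +3 fires, +5 burnt (F count now 3)
Step 5: +4 fires, +3 burnt (F count now 4)
Step 6: +3 fires, +4 burnt (F count now 3)
Step 7: +3 fires, +3 burnt (F count now 3)
Step 8: +1 fires, +3 burnt (F count now 1)
Step 9: +0 fires, +1 burnt (F count now 0)
Fire out after step 9
Initially T: 28, now '.': 35
Total burnt (originally-T cells now '.'): 27

Answer: 27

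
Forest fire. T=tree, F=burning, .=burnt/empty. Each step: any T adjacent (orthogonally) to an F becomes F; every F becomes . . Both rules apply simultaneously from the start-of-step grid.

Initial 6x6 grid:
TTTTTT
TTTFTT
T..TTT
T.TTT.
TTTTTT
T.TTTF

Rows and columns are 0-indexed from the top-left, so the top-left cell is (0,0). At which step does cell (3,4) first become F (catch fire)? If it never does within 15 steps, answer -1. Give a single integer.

Step 1: cell (3,4)='T' (+6 fires, +2 burnt)
Step 2: cell (3,4)='T' (+8 fires, +6 burnt)
Step 3: cell (3,4)='F' (+8 fires, +8 burnt)
  -> target ignites at step 3
Step 4: cell (3,4)='.' (+3 fires, +8 burnt)
Step 5: cell (3,4)='.' (+2 fires, +3 burnt)
Step 6: cell (3,4)='.' (+1 fires, +2 burnt)
Step 7: cell (3,4)='.' (+1 fires, +1 burnt)
Step 8: cell (3,4)='.' (+0 fires, +1 burnt)
  fire out at step 8

3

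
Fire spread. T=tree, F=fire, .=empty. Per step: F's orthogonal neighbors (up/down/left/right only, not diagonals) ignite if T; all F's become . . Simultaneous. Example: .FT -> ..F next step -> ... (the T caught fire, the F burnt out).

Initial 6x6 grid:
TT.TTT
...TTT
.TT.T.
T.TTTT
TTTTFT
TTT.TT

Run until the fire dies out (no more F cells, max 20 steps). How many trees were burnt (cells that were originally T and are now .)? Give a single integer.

Step 1: +4 fires, +1 burnt (F count now 4)
Step 2: +5 fires, +4 burnt (F count now 5)
Step 3: +4 fires, +5 burnt (F count now 4)
Step 4: +6 fires, +4 burnt (F count now 6)
Step 5: +5 fires, +6 burnt (F count now 5)
Step 6: +0 fires, +5 burnt (F count now 0)
Fire out after step 6
Initially T: 26, now '.': 34
Total burnt (originally-T cells now '.'): 24

Answer: 24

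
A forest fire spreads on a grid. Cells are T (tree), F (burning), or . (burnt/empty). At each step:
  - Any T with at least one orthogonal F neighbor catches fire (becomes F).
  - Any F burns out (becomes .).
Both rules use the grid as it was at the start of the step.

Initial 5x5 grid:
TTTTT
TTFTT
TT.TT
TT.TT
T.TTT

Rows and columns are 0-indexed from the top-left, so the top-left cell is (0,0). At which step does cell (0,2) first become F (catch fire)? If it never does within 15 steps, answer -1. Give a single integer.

Step 1: cell (0,2)='F' (+3 fires, +1 burnt)
  -> target ignites at step 1
Step 2: cell (0,2)='.' (+6 fires, +3 burnt)
Step 3: cell (0,2)='.' (+6 fires, +6 burnt)
Step 4: cell (0,2)='.' (+3 fires, +6 burnt)
Step 5: cell (0,2)='.' (+3 fires, +3 burnt)
Step 6: cell (0,2)='.' (+0 fires, +3 burnt)
  fire out at step 6

1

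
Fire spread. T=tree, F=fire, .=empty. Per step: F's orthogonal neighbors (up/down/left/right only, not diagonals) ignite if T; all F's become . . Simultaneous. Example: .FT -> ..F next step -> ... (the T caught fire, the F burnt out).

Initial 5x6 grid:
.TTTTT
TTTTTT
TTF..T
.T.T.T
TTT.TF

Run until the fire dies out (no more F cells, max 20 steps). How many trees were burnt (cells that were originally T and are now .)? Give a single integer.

Answer: 20

Derivation:
Step 1: +4 fires, +2 burnt (F count now 4)
Step 2: +6 fires, +4 burnt (F count now 6)
Step 3: +6 fires, +6 burnt (F count now 6)
Step 4: +4 fires, +6 burnt (F count now 4)
Step 5: +0 fires, +4 burnt (F count now 0)
Fire out after step 5
Initially T: 21, now '.': 29
Total burnt (originally-T cells now '.'): 20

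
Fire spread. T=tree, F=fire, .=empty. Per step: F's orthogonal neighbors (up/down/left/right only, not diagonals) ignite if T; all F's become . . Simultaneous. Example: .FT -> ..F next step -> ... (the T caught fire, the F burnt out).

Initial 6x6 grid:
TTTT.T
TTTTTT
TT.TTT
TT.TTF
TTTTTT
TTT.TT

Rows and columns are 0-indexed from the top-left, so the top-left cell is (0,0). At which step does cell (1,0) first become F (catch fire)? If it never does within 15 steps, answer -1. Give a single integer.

Step 1: cell (1,0)='T' (+3 fires, +1 burnt)
Step 2: cell (1,0)='T' (+5 fires, +3 burnt)
Step 3: cell (1,0)='T' (+5 fires, +5 burnt)
Step 4: cell (1,0)='T' (+2 fires, +5 burnt)
Step 5: cell (1,0)='T' (+4 fires, +2 burnt)
Step 6: cell (1,0)='T' (+5 fires, +4 burnt)
Step 7: cell (1,0)='F' (+5 fires, +5 burnt)
  -> target ignites at step 7
Step 8: cell (1,0)='.' (+2 fires, +5 burnt)
Step 9: cell (1,0)='.' (+0 fires, +2 burnt)
  fire out at step 9

7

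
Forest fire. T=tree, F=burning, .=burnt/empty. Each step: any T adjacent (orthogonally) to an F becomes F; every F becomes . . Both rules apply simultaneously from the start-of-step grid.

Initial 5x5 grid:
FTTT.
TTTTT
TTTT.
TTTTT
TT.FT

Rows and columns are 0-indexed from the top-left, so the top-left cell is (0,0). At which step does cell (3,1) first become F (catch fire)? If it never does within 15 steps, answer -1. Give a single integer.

Step 1: cell (3,1)='T' (+4 fires, +2 burnt)
Step 2: cell (3,1)='T' (+6 fires, +4 burnt)
Step 3: cell (3,1)='F' (+7 fires, +6 burnt)
  -> target ignites at step 3
Step 4: cell (3,1)='.' (+3 fires, +7 burnt)
Step 5: cell (3,1)='.' (+0 fires, +3 burnt)
  fire out at step 5

3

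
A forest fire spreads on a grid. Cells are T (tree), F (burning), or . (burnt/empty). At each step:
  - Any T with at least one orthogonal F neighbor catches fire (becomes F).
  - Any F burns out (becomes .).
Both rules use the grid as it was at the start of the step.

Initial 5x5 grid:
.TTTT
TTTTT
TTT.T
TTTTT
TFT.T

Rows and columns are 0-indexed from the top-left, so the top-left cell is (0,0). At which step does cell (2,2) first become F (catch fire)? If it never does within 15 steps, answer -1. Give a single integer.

Step 1: cell (2,2)='T' (+3 fires, +1 burnt)
Step 2: cell (2,2)='T' (+3 fires, +3 burnt)
Step 3: cell (2,2)='F' (+4 fires, +3 burnt)
  -> target ignites at step 3
Step 4: cell (2,2)='.' (+4 fires, +4 burnt)
Step 5: cell (2,2)='.' (+4 fires, +4 burnt)
Step 6: cell (2,2)='.' (+2 fires, +4 burnt)
Step 7: cell (2,2)='.' (+1 fires, +2 burnt)
Step 8: cell (2,2)='.' (+0 fires, +1 burnt)
  fire out at step 8

3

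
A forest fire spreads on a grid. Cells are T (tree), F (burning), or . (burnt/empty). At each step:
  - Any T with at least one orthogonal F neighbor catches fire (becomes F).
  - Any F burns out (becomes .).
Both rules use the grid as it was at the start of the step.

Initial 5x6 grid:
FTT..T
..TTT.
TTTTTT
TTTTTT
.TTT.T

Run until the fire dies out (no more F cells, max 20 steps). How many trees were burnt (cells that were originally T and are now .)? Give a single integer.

Step 1: +1 fires, +1 burnt (F count now 1)
Step 2: +1 fires, +1 burnt (F count now 1)
Step 3: +1 fires, +1 burnt (F count now 1)
Step 4: +2 fires, +1 burnt (F count now 2)
Step 5: +4 fires, +2 burnt (F count now 4)
Step 6: +5 fires, +4 burnt (F count now 5)
Step 7: +5 fires, +5 burnt (F count now 5)
Step 8: +1 fires, +5 burnt (F count now 1)
Step 9: +1 fires, +1 burnt (F count now 1)
Step 10: +0 fires, +1 burnt (F count now 0)
Fire out after step 10
Initially T: 22, now '.': 29
Total burnt (originally-T cells now '.'): 21

Answer: 21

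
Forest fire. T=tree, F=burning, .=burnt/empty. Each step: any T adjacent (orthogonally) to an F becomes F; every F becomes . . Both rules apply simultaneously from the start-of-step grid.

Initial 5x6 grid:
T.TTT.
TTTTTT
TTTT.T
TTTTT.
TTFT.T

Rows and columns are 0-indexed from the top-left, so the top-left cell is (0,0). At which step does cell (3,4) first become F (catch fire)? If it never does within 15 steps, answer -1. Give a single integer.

Step 1: cell (3,4)='T' (+3 fires, +1 burnt)
Step 2: cell (3,4)='T' (+4 fires, +3 burnt)
Step 3: cell (3,4)='F' (+5 fires, +4 burnt)
  -> target ignites at step 3
Step 4: cell (3,4)='.' (+4 fires, +5 burnt)
Step 5: cell (3,4)='.' (+3 fires, +4 burnt)
Step 6: cell (3,4)='.' (+3 fires, +3 burnt)
Step 7: cell (3,4)='.' (+1 fires, +3 burnt)
Step 8: cell (3,4)='.' (+0 fires, +1 burnt)
  fire out at step 8

3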